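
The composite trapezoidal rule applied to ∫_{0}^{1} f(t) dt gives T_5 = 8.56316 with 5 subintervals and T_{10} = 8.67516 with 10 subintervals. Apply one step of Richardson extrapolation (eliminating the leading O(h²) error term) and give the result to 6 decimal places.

8.712493

R = (4·T_{10} − T_5) / 3 = (4·8.67516 − 8.56316)/3 = (26.13748)/3 = 8.712493.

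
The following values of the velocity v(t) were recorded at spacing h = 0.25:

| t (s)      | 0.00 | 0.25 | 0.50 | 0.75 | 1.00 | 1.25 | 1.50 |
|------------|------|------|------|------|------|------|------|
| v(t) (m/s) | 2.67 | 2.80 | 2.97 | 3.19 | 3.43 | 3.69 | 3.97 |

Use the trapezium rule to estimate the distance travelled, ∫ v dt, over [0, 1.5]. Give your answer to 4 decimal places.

h = 0.25, n = 6.
(h/2)·[y₀ + 2y₁ + 2y₂ + 2y₃ + 2y₄ + 2y₅ + y₆] = 0.125·(38.80) = 4.8500.

4.8500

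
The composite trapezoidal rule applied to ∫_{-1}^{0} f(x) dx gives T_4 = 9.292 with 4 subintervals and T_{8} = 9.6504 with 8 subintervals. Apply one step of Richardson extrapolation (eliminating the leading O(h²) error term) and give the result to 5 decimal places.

9.76987

R = (4·T_{8} − T_4) / 3 = (4·9.6504 − 9.292)/3 = (29.3096)/3 = 9.76987.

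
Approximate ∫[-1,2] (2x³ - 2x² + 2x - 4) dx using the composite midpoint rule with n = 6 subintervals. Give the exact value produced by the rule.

h = (2 − (-1))/6 = 0.5.
Midpoints m₁,…,m₆ = -0.75, -0.25, 0.25, 0.75, 1.25, 1.75.
f(m₁)=-7.46875, f(m₂)=-4.65625, f(m₃)=-3.59375, f(m₄)=-2.78125, f(m₅)=-0.71875, f(m₆)=4.09375.
h·[f(m₁) + f(m₂) + f(m₃) + f(m₄) + f(m₅) + f(m₆)] = 0.5·(-15.125) = -7.5625.

-7.5625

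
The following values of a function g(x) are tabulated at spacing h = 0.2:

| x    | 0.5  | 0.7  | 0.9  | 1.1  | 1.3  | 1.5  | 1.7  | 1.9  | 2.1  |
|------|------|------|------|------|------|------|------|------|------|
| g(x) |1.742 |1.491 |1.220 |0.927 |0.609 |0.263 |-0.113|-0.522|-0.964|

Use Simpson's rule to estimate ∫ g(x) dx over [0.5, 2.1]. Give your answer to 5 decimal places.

h = 0.2, n = 8.
(h/3)·[y₀ + 4y₁ + 2y₂ + 4y₃ + 2y₄ + 4y₅ + 2y₆ + 4y₇ + y₈] = 0.066667·(12.846) = 0.85640.

0.85640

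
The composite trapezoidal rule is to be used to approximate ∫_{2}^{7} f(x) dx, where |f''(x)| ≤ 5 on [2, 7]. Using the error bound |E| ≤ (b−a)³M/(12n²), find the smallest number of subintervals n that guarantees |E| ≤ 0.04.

37

Need 625/(12n²) ≤ 0.04.
n² ≥ 625/(12·0.04) = 1302.08 ⇒ n ≥ 36.0844, so the smallest n is 37.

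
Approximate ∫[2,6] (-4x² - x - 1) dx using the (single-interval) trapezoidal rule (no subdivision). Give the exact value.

-340

T = (b−a)/2 · [f(2) + f(6)] = 2·[(-19) + (-151)] = -340.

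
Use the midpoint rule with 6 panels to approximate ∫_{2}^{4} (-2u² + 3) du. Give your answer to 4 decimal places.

h = (4 − 2)/6 = 0.333333.
Midpoints m₁,…,m₆ = 2.166667, 2.5, 2.833333, 3.166667, 3.5, 3.833333.
f(m₁)=-6.388889, f(m₂)=-9.5, f(m₃)=-13.055556, f(m₄)=-17.055556, f(m₅)=-21.5, f(m₆)=-26.388889.
h·[f(m₁) + f(m₂) + f(m₃) + f(m₄) + f(m₅) + f(m₆)] = 0.333333·(-93.888889) = -31.2963.

-31.2963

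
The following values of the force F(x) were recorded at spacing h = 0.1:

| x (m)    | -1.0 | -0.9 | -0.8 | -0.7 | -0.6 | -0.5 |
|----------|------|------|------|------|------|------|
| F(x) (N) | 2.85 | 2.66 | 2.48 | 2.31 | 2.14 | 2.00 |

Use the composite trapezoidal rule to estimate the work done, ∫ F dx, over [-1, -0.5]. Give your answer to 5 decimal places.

h = 0.1, n = 5.
(h/2)·[y₀ + 2y₁ + 2y₂ + 2y₃ + 2y₄ + y₅] = 0.05·(24.03) = 1.20150.

1.20150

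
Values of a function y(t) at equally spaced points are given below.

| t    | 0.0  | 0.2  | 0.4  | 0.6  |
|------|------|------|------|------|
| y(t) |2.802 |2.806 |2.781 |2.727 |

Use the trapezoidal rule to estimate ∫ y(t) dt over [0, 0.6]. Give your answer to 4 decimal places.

h = 0.2, n = 3.
(h/2)·[y₀ + 2y₁ + 2y₂ + y₃] = 0.1·(16.703) = 1.6703.

1.6703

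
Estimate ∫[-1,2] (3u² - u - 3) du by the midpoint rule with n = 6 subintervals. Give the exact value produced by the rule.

-1.6875

h = (2 − (-1))/6 = 0.5.
Midpoints m₁,…,m₆ = -0.75, -0.25, 0.25, 0.75, 1.25, 1.75.
f(m₁)=-0.5625, f(m₂)=-2.5625, f(m₃)=-3.0625, f(m₄)=-2.0625, f(m₅)=0.4375, f(m₆)=4.4375.
h·[f(m₁) + f(m₂) + f(m₃) + f(m₄) + f(m₅) + f(m₆)] = 0.5·(-3.375) = -1.6875.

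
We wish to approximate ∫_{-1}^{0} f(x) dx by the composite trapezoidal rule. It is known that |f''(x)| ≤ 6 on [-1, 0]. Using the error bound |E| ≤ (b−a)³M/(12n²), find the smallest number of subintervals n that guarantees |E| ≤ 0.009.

8

Need 6/(12n²) ≤ 0.009.
n² ≥ 6/(12·0.009) = 55.5556 ⇒ n ≥ 7.4536, so the smallest n is 8.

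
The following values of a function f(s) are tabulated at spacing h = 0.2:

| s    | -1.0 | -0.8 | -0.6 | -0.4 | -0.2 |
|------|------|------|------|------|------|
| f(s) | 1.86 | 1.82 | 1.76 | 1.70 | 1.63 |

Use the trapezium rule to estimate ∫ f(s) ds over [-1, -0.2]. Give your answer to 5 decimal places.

h = 0.2, n = 4.
(h/2)·[y₀ + 2y₁ + 2y₂ + 2y₃ + y₄] = 0.1·(14.05) = 1.40500.

1.40500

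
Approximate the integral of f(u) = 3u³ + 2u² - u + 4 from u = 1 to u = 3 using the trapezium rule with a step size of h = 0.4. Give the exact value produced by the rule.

82.4

h = (3 − 1)/5 = 0.4.
Nodes u₀,…,u₅ = 1, 1.4, 1.8, 2.2, 2.6, 3.
f(u) = 3u³ + 2u² - u + 4: f₀=8, f₁=14.752, f₂=26.176, f₃=43.424, f₄=67.648, f₅=100.
(h/2)·[f₀ + 2f₁ + 2f₂ + 2f₃ + 2f₄ + f₅] = 0.2·(412) = 82.4.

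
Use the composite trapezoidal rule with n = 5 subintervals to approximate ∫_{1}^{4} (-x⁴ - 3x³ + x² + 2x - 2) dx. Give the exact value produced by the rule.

h = (4 − 1)/5 = 0.6.
Nodes x₀,…,x₅ = 1, 1.6, 2.2, 2.8, 3.4, 4.
f(x) = -x⁴ - 3x³ + x² + 2x - 2: f₀=-3, f₁=-15.0816, f₂=-48.1296, f₃=-115.8816, f₄=-235.1856, f₅=-426.
(h/2)·[f₀ + 2f₁ + 2f₂ + 2f₃ + 2f₄ + f₅] = 0.3·(-1257.5568) = -377.26704.

-377.26704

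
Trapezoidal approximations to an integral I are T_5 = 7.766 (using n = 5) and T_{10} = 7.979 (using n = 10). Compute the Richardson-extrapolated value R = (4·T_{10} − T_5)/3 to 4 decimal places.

R = (4·T_{10} − T_5) / 3 = (4·7.979 − 7.766)/3 = (24.150)/3 = 8.0500.

8.0500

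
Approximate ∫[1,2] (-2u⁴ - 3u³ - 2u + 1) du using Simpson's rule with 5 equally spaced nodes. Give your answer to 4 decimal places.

h = (2 − 1)/4 = 0.25.
Nodes u₀,…,u₄ = 1, 1.25, 1.5, 1.75, 2.
f(u) = -2u⁴ - 3u³ - 2u + 1: f₀=-6, f₁=-12.2421875, f₂=-22.25, f₃=-37.3359375, f₄=-59.
(h/3)·[f₀ + 4f₁ + 2f₂ + 4f₃ + f₄] = 0.083333·(-307.8125) = -25.6510.

-25.6510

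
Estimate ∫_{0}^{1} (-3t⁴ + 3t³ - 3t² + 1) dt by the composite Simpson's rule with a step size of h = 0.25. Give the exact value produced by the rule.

h = (1 − 0)/4 = 0.25.
Nodes t₀,…,t₄ = 0, 0.25, 0.5, 0.75, 1.
f(t) = -3t⁴ + 3t³ - 3t² + 1: f₀=1, f₁=0.84765625, f₂=0.4375, f₃=-0.37109375, f₄=-2.
(h/3)·[f₀ + 4f₁ + 2f₂ + 4f₃ + f₄] = 0.083333·(1.78125) = 0.1484375.

0.1484375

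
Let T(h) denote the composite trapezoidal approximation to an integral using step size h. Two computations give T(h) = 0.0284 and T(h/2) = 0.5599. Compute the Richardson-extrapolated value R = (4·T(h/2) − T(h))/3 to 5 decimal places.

0.73707

R = (4·T(h/2) − T(h)) / 3 = (4·0.5599 − 0.0284)/3 = (2.2112)/3 = 0.73707.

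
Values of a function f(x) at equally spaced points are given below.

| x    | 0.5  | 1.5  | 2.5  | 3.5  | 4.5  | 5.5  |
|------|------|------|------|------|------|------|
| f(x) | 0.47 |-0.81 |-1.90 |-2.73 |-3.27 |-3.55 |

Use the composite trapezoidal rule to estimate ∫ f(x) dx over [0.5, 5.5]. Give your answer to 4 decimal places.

-10.2500

h = 1, n = 5.
(h/2)·[y₀ + 2y₁ + 2y₂ + 2y₃ + 2y₄ + y₅] = 0.5·(-20.50) = -10.2500.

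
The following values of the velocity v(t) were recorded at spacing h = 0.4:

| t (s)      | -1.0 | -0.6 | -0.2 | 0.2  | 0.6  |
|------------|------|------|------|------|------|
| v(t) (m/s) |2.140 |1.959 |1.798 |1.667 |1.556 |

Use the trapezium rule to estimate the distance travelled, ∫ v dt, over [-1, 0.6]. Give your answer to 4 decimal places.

2.9088

h = 0.4, n = 4.
(h/2)·[y₀ + 2y₁ + 2y₂ + 2y₃ + y₄] = 0.2·(14.544) = 2.9088.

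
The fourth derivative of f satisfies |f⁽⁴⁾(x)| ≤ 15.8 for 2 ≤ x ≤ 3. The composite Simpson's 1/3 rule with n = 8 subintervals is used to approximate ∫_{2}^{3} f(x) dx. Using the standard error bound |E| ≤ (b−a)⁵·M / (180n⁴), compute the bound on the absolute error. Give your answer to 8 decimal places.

0.00002143

|E| ≤ (1)⁵·15.8 / (180·8⁴) = 15.8/737280 = 0.00002143.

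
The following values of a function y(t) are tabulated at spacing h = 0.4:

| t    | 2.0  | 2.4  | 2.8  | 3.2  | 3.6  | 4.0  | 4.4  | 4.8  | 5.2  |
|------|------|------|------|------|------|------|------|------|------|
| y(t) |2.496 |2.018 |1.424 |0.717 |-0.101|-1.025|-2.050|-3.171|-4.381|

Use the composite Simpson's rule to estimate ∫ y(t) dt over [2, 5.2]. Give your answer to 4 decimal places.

-1.2244

h = 0.4, n = 8.
(h/3)·[y₀ + 4y₁ + 2y₂ + 4y₃ + 2y₄ + 4y₅ + 2y₆ + 4y₇ + y₈] = 0.133333·(-9.183) = -1.2244.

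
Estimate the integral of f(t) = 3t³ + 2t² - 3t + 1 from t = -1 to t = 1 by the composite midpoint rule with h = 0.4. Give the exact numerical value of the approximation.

3.28

h = (1 − (-1))/5 = 0.4.
Midpoints m₁,…,m₅ = -0.8, -0.4, 0, 0.4, 0.8.
f(m₁)=3.144, f(m₂)=2.328, f(m₃)=1, f(m₄)=0.312, f(m₅)=1.416.
h·[f(m₁) + f(m₂) + f(m₃) + f(m₄) + f(m₅)] = 0.4·(8.2) = 3.28.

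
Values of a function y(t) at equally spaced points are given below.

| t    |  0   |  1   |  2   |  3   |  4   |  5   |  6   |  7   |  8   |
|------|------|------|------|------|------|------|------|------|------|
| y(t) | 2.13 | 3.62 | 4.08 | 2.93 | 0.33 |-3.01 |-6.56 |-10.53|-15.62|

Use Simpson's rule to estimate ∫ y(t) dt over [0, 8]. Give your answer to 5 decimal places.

-15.25000

h = 1, n = 8.
(h/3)·[y₀ + 4y₁ + 2y₂ + 4y₃ + 2y₄ + 4y₅ + 2y₆ + 4y₇ + y₈] = 0.333333·(-45.75) = -15.25000.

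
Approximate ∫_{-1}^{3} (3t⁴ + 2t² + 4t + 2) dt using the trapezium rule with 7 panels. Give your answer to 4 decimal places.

198.6022

h = (3 − (-1))/7 = 0.571429.
Nodes t₀,…,t₇ = -1, -0.428571, 0.142857, 0.714286, 1.285714, 1.857143, 2.428571, 3.
f(t) = 3t⁴ + 2t² + 4t + 2: f₀=3, f₁=0.754269, f₂=2.613494, f₃=6.658476, f₄=18.646814, f₅=52.012911, f₆=127.867972, f₇=275.
(h/2)·[f₀ + 2f₁ + 2f₂ + 2f₃ + 2f₄ + 2f₅ + 2f₆ + f₇] = 0.285714·(695.107872) = 198.6022.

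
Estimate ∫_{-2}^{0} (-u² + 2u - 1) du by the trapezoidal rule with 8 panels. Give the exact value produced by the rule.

-8.6875

h = (0 − (-2))/8 = 0.25.
Nodes u₀,…,u₈ = -2, -1.75, -1.5, -1.25, -1, -0.75, -0.5, -0.25, 0.
f(u) = -u² + 2u - 1: f₀=-9, f₁=-7.5625, f₂=-6.25, f₃=-5.0625, f₄=-4, f₅=-3.0625, f₆=-2.25, f₇=-1.5625, f₈=-1.
(h/2)·[f₀ + 2f₁ + 2f₂ + 2f₃ + 2f₄ + 2f₅ + 2f₆ + 2f₇ + f₈] = 0.125·(-69.5) = -8.6875.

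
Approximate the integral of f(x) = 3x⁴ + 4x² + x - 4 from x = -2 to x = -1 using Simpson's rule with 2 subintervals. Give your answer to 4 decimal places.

22.4583

h = (-1 − (-2))/2 = 0.5.
Nodes x₀,…,x₂ = -2, -1.5, -1.
f(x) = 3x⁴ + 4x² + x - 4: f₀=58, f₁=18.6875, f₂=2.
(h/3)·[f₀ + 4f₁ + f₂] = 0.166667·(134.75) = 22.4583.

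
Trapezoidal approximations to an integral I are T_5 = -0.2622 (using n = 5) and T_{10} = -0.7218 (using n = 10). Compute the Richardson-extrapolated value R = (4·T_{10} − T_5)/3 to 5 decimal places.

-0.87500

R = (4·T_{10} − T_5) / 3 = (4·(-0.7218) − (-0.2622))/3 = (-2.6250)/3 = -0.87500.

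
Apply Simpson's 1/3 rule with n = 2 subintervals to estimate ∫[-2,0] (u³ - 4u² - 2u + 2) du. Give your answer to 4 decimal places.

-6.6667

h = (0 − (-2))/2 = 1.
Nodes u₀,…,u₂ = -2, -1, 0.
f(u) = u³ - 4u² - 2u + 2: f₀=-18, f₁=-1, f₂=2.
(h/3)·[f₀ + 4f₁ + f₂] = 0.333333·(-20) = -6.6667.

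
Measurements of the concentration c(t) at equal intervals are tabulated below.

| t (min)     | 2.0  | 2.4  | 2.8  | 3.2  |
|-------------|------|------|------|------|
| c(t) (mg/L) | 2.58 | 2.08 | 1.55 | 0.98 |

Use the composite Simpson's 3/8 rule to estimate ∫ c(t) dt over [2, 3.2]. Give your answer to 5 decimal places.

2.16750

h = 0.4, n = 3.
(3h/8)·[y₀ + 3y₁ + 3y₂ + y₃] = 0.15·(14.45) = 2.16750.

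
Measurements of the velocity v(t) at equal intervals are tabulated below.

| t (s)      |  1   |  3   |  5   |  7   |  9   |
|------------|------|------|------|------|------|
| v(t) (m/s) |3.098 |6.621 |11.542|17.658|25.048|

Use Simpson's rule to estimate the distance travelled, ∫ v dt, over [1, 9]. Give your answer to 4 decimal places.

98.8973

h = 2, n = 4.
(h/3)·[y₀ + 4y₁ + 2y₂ + 4y₃ + y₄] = 0.666667·(148.346) = 98.8973.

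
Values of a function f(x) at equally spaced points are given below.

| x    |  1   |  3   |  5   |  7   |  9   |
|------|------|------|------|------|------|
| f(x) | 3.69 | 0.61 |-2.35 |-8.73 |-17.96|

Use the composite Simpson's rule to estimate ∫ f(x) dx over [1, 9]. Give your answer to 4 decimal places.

-34.3000

h = 2, n = 4.
(h/3)·[y₀ + 4y₁ + 2y₂ + 4y₃ + y₄] = 0.666667·(-51.45) = -34.3000.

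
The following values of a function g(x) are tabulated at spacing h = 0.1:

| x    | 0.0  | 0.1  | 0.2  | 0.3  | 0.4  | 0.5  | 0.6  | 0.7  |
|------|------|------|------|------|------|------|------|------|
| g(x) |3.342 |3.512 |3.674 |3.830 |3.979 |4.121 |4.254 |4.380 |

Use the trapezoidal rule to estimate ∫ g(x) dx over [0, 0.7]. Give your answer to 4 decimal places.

2.7231

h = 0.1, n = 7.
(h/2)·[y₀ + 2y₁ + 2y₂ + 2y₃ + 2y₄ + 2y₅ + 2y₆ + y₇] = 0.05·(54.462) = 2.7231.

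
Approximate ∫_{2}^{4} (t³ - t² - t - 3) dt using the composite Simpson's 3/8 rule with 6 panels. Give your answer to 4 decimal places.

29.3333

h = (4 − 2)/6 = 0.333333.
Nodes t₀,…,t₆ = 2, 2.333333, 2.666667, 3, 3.333333, 3.666667, 4.
f(t) = t³ - t² - t - 3: f₀=-1, f₁=1.925926, f₂=6.185185, f₃=12, f₄=19.592593, f₅=29.185185, f₆=41.
(3h/8)·[f₀ + 3f₁ + 3f₂ + 2f₃ + 3f₄ + 3f₅ + f₆] = 0.125·(234.666667) = 29.3333.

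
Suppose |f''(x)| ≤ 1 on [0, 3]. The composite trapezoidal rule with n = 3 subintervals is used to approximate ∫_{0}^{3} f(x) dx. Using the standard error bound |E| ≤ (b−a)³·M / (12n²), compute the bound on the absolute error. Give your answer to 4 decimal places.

0.2500

|E| ≤ (3)³·1 / (12·3²) = 27/108 = 0.2500.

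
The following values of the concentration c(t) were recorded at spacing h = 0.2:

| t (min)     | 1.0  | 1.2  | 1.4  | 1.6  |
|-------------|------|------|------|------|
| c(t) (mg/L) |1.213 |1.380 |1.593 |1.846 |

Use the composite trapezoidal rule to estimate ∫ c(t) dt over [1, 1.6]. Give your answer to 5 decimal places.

h = 0.2, n = 3.
(h/2)·[y₀ + 2y₁ + 2y₂ + y₃] = 0.1·(9.005) = 0.90050.

0.90050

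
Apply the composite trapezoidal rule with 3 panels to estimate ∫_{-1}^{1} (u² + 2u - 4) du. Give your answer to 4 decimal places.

-7.1852

h = (1 − (-1))/3 = 0.666667.
Nodes u₀,…,u₃ = -1, -0.333333, 0.333333, 1.
f(u) = u² + 2u - 4: f₀=-5, f₁=-4.555556, f₂=-3.222222, f₃=-1.
(h/2)·[f₀ + 2f₁ + 2f₂ + f₃] = 0.333333·(-21.555556) = -7.1852.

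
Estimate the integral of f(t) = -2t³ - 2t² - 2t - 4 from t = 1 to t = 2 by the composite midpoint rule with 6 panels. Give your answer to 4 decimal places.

-19.1412

h = (2 − 1)/6 = 0.166667.
Midpoints m₁,…,m₆ = 1.083333, 1.25, 1.416667, 1.583333, 1.75, 1.916667.
f(m₁)=-11.056713, f(m₂)=-13.53125, f(m₃)=-16.533565, f(m₄)=-20.119213, f(m₅)=-24.34375, f(m₆)=-29.262731.
h·[f(m₁) + f(m₂) + f(m₃) + f(m₄) + f(m₅) + f(m₆)] = 0.166667·(-114.847222) = -19.1412.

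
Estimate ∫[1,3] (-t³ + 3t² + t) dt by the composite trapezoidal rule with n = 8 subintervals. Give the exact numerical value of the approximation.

9.9375

h = (3 − 1)/8 = 0.25.
Nodes t₀,…,t₈ = 1, 1.25, 1.5, 1.75, 2, 2.25, 2.5, 2.75, 3.
f(t) = -t³ + 3t² + t: f₀=3, f₁=3.984375, f₂=4.875, f₃=5.578125, f₄=6, f₅=6.046875, f₆=5.625, f₇=4.640625, f₈=3.
(h/2)·[f₀ + 2f₁ + 2f₂ + 2f₃ + 2f₄ + 2f₅ + 2f₆ + 2f₇ + f₈] = 0.125·(79.5) = 9.9375.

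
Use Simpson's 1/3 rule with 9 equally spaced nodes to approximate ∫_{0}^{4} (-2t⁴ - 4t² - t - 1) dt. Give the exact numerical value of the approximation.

-507

h = (4 − 0)/8 = 0.5.
Nodes t₀,…,t₈ = 0, 0.5, 1, 1.5, 2, 2.5, 3, 3.5, 4.
f(t) = -2t⁴ - 4t² - t - 1: f₀=-1, f₁=-2.625, f₂=-8, f₃=-21.625, f₄=-51, f₅=-106.625, f₆=-202, f₇=-353.625, f₈=-581.
(h/3)·[f₀ + 4f₁ + 2f₂ + 4f₃ + 2f₄ + 4f₅ + 2f₆ + 4f₇ + f₈] = 0.166667·(-3042) = -507.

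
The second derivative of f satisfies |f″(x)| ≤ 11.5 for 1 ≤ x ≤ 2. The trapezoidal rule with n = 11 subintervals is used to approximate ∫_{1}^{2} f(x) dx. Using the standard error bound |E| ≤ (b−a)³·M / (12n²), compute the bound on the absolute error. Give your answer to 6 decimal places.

0.007920

|E| ≤ (1)³·11.5 / (12·11²) = 11.5/1452 = 0.007920.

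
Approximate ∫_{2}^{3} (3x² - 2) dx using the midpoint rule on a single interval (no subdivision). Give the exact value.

16.75

M = (b−a)·f(2.5) = 1·(16.75) = 16.75.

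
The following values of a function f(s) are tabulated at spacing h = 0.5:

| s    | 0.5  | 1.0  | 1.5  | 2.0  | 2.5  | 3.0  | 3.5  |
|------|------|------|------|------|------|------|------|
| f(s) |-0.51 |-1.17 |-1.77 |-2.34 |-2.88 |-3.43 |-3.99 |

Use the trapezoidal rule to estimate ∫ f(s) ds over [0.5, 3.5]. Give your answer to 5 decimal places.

h = 0.5, n = 6.
(h/2)·[y₀ + 2y₁ + 2y₂ + 2y₃ + 2y₄ + 2y₅ + y₆] = 0.25·(-27.68) = -6.92000.

-6.92000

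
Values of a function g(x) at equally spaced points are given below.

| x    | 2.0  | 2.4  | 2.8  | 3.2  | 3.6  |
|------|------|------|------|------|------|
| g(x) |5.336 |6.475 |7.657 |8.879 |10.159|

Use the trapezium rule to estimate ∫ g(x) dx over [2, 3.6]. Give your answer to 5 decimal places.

12.30340

h = 0.4, n = 4.
(h/2)·[y₀ + 2y₁ + 2y₂ + 2y₃ + y₄] = 0.2·(61.517) = 12.30340.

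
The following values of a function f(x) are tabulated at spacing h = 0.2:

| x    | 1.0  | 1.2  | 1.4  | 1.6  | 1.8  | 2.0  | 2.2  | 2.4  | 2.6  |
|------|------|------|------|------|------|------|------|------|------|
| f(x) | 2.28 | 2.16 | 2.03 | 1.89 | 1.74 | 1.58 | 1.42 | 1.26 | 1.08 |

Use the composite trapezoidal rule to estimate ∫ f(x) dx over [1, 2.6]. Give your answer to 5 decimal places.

h = 0.2, n = 8.
(h/2)·[y₀ + 2y₁ + 2y₂ + 2y₃ + 2y₄ + 2y₅ + 2y₆ + 2y₇ + y₈] = 0.1·(27.52) = 2.75200.

2.75200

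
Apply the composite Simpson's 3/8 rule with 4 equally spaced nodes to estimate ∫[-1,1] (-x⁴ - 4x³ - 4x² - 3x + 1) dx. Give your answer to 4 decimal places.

h = (1 − (-1))/3 = 0.666667.
Nodes x₀,…,x₃ = -1, -0.333333, 0.333333, 1.
f(x) = -x⁴ - 4x³ - 4x² - 3x + 1: f₀=3, f₁=1.691358, f₂=-0.604938, f₃=-11.
(3h/8)·[f₀ + 3f₁ + 3f₂ + f₃] = 0.25·(-4.740741) = -1.1852.

-1.1852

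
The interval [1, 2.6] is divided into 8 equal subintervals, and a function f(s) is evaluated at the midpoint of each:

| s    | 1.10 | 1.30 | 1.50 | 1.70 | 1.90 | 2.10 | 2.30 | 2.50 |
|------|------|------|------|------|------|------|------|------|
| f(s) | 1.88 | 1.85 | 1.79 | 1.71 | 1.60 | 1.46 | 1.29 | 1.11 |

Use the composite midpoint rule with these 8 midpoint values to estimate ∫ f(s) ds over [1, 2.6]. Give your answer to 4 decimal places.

2.5380

h = 0.2, n = 8.
h·[y(m₁) + y(m₂) + y(m₃) + y(m₄) + y(m₅) + y(m₆) + y(m₇) + y(m₈)] = 0.2·(12.69) = 2.5380.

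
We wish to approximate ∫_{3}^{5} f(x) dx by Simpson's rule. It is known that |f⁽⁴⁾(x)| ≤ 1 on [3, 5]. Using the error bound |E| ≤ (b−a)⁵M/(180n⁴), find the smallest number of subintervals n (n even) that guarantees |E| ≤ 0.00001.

12

Need 32/(180n⁴) ≤ 0.00001.
n⁴ ≥ 32/(180·0.00001) = 17777.8 ⇒ n ≥ 11.5470, so the smallest even n is 12. (n must be even for Simpson's rule.)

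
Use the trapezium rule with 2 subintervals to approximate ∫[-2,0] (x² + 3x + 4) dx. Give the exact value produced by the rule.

5

h = (0 − (-2))/2 = 1.
Nodes x₀,…,x₂ = -2, -1, 0.
f(x) = x² + 3x + 4: f₀=2, f₁=2, f₂=4.
(h/2)·[f₀ + 2f₁ + f₂] = 0.5·(10) = 5.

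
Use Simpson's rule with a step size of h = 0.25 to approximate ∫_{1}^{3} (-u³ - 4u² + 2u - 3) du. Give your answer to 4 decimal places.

h = (3 − 1)/8 = 0.25.
Nodes u₀,…,u₈ = 1, 1.25, 1.5, 1.75, 2, 2.25, 2.5, 2.75, 3.
f(u) = -u³ - 4u² + 2u - 3: f₀=-6, f₁=-8.703125, f₂=-12.375, f₃=-17.109375, f₄=-23, f₅=-30.140625, f₆=-38.625, f₇=-48.546875, f₈=-60.
(h/3)·[f₀ + 4f₁ + 2f₂ + 4f₃ + 2f₄ + 4f₅ + 2f₆ + 4f₇ + f₈] = 0.083333·(-632) = -52.6667.

-52.6667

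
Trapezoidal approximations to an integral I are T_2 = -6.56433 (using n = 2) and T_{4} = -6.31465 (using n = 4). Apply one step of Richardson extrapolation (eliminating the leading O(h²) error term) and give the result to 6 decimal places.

-6.231423

R = (4·T_{4} − T_2) / 3 = (4·(-6.31465) − (-6.56433))/3 = (-18.69427)/3 = -6.231423.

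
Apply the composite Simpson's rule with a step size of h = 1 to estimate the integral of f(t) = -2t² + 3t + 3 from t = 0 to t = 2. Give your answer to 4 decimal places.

h = (2 − 0)/2 = 1.
Nodes t₀,…,t₂ = 0, 1, 2.
f(t) = -2t² + 3t + 3: f₀=3, f₁=4, f₂=1.
(h/3)·[f₀ + 4f₁ + f₂] = 0.333333·(20) = 6.6667.

6.6667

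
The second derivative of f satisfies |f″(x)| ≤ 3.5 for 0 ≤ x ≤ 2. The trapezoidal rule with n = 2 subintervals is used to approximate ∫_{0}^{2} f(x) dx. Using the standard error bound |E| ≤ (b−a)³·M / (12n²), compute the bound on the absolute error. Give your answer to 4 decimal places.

0.5833

|E| ≤ (2)³·3.5 / (12·2²) = 28/48 = 0.5833.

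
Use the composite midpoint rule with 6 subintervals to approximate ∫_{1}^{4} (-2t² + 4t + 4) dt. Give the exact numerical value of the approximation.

h = (4 − 1)/6 = 0.5.
Midpoints m₁,…,m₆ = 1.25, 1.75, 2.25, 2.75, 3.25, 3.75.
f(m₁)=5.875, f(m₂)=4.875, f(m₃)=2.875, f(m₄)=-0.125, f(m₅)=-4.125, f(m₆)=-9.125.
h·[f(m₁) + f(m₂) + f(m₃) + f(m₄) + f(m₅) + f(m₆)] = 0.5·(0.25) = 0.125.

0.125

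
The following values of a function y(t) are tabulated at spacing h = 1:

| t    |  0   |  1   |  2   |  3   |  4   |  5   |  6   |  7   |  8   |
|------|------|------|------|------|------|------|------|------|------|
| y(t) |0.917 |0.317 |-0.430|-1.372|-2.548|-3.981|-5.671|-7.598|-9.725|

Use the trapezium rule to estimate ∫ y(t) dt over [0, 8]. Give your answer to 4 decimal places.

-25.6870

h = 1, n = 8.
(h/2)·[y₀ + 2y₁ + 2y₂ + 2y₃ + 2y₄ + 2y₅ + 2y₆ + 2y₇ + y₈] = 0.5·(-51.374) = -25.6870.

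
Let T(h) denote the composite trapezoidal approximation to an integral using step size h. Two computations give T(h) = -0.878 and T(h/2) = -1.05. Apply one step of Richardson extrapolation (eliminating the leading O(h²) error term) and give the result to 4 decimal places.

-1.1073

R = (4·T(h/2) − T(h)) / 3 = (4·(-1.05) − (-0.878))/3 = (-3.322)/3 = -1.1073.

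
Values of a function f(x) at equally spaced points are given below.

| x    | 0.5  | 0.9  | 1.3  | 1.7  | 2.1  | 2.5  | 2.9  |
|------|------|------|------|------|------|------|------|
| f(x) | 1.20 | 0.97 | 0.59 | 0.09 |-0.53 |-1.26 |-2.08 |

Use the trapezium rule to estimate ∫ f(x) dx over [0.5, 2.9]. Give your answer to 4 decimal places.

-0.2320

h = 0.4, n = 6.
(h/2)·[y₀ + 2y₁ + 2y₂ + 2y₃ + 2y₄ + 2y₅ + y₆] = 0.2·(-1.16) = -0.2320.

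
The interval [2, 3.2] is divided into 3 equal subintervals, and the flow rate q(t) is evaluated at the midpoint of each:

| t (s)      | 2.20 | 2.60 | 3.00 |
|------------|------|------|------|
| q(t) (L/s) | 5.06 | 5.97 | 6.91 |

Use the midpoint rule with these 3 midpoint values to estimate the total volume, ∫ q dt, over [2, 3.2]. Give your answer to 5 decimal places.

h = 0.4, n = 3.
h·[y(m₁) + y(m₂) + y(m₃)] = 0.4·(17.94) = 7.17600.

7.17600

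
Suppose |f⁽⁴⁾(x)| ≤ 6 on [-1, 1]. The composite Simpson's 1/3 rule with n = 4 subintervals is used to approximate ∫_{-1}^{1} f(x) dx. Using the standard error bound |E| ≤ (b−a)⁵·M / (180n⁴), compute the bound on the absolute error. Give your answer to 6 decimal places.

0.004167

|E| ≤ (2)⁵·6 / (180·4⁴) = 192/46080 = 0.004167.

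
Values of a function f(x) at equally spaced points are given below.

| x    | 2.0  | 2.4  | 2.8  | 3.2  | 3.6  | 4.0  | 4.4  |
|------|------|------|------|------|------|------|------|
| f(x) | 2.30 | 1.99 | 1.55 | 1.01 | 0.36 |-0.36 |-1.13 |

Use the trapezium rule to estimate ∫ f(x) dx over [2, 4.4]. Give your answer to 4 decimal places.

2.0540

h = 0.4, n = 6.
(h/2)·[y₀ + 2y₁ + 2y₂ + 2y₃ + 2y₄ + 2y₅ + y₆] = 0.2·(10.27) = 2.0540.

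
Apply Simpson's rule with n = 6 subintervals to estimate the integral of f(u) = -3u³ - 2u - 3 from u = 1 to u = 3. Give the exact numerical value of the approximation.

h = (3 − 1)/6 = 0.333333.
Nodes u₀,…,u₆ = 1, 1.333333, 1.666667, 2, 2.333333, 2.666667, 3.
f(u) = -3u³ - 2u - 3: f₀=-8, f₁=-12.777778, f₂=-20.222222, f₃=-31, f₄=-45.777778, f₅=-65.222222, f₆=-90.
(h/3)·[f₀ + 4f₁ + 2f₂ + 4f₃ + 2f₄ + 4f₅ + f₆] = 0.111111·(-666) = -74.

-74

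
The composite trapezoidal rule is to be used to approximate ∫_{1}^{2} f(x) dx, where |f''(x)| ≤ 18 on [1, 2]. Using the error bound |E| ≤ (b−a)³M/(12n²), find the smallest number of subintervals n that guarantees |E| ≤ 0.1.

4

Need 18/(12n²) ≤ 0.1.
n² ≥ 18/(12·0.1) = 15 ⇒ n ≥ 3.8730, so the smallest n is 4.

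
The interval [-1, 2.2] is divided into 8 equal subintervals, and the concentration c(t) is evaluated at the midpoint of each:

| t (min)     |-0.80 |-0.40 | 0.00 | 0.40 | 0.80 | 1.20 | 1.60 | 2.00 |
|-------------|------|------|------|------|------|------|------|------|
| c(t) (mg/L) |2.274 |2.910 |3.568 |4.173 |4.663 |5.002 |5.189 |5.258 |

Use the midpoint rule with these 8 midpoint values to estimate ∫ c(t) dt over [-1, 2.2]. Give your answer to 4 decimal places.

h = 0.4, n = 8.
h·[y(m₁) + y(m₂) + y(m₃) + y(m₄) + y(m₅) + y(m₆) + y(m₇) + y(m₈)] = 0.4·(33.037) = 13.2148.

13.2148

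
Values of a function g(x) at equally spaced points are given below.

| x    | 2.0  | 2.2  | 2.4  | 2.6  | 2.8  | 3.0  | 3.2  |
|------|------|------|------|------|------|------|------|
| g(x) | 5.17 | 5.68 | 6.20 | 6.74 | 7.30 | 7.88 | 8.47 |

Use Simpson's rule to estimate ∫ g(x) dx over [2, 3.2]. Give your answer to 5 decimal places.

h = 0.2, n = 6.
(h/3)·[y₀ + 4y₁ + 2y₂ + 4y₃ + 2y₄ + 4y₅ + y₆] = 0.066667·(121.84) = 8.12267.

8.12267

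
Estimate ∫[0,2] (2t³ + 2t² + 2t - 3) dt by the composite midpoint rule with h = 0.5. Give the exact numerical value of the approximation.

h = (2 − 0)/4 = 0.5.
Midpoints m₁,…,m₄ = 0.25, 0.75, 1.25, 1.75.
f(m₁)=-2.34375, f(m₂)=0.46875, f(m₃)=6.53125, f(m₄)=17.34375.
h·[f(m₁) + f(m₂) + f(m₃) + f(m₄)] = 0.5·(22) = 11.

11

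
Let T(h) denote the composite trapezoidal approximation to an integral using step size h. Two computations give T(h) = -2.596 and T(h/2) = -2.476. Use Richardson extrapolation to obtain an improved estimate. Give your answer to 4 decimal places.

R = (4·T(h/2) − T(h)) / 3 = (4·(-2.476) − (-2.596))/3 = (-7.308)/3 = -2.4360.

-2.4360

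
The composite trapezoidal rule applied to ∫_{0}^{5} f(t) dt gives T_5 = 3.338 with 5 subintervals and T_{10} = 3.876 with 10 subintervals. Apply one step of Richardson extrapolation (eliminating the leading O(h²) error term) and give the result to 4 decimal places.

4.0553

R = (4·T_{10} − T_5) / 3 = (4·3.876 − 3.338)/3 = (12.166)/3 = 4.0553.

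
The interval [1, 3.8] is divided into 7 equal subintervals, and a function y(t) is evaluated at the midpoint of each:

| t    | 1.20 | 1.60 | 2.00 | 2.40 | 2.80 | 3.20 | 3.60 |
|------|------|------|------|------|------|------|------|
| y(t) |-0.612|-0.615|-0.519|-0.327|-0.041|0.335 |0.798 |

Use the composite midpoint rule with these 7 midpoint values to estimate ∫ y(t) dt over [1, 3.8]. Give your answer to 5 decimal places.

h = 0.4, n = 7.
h·[y(m₁) + y(m₂) + y(m₃) + y(m₄) + y(m₅) + y(m₆) + y(m₇)] = 0.4·(-0.981) = -0.39240.

-0.39240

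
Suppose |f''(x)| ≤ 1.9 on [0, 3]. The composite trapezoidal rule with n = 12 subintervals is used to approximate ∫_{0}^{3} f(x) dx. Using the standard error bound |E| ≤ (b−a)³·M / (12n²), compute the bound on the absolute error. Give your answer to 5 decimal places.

0.02969

|E| ≤ (3)³·1.9 / (12·12²) = 51.3/1728 = 0.02969.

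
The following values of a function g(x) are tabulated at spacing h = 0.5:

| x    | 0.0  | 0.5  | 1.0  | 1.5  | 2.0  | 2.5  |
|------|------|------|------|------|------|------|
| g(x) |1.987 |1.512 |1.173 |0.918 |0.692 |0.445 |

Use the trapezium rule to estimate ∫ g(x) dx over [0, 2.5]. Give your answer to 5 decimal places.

h = 0.5, n = 5.
(h/2)·[y₀ + 2y₁ + 2y₂ + 2y₃ + 2y₄ + y₅] = 0.25·(11.022) = 2.75550.

2.75550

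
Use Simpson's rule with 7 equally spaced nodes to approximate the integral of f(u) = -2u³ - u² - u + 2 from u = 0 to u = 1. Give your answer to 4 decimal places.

h = (1 − 0)/6 = 0.166667.
Nodes u₀,…,u₆ = 0, 0.166667, 0.333333, 0.5, 0.666667, 0.833333, 1.
f(u) = -2u³ - u² - u + 2: f₀=2, f₁=1.796296, f₂=1.481481, f₃=1, f₄=0.296296, f₅=-0.685185, f₆=-2.
(h/3)·[f₀ + 4f₁ + 2f₂ + 4f₃ + 2f₄ + 4f₅ + f₆] = 0.055556·(12) = 0.6667.

0.6667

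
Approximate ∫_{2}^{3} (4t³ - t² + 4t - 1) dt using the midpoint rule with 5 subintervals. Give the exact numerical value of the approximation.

h = (3 − 2)/5 = 0.2.
Midpoints m₁,…,m₅ = 2.1, 2.3, 2.5, 2.7, 2.9.
f(m₁)=40.034, f(m₂)=51.578, f(m₃)=65.25, f(m₄)=81.242, f(m₅)=99.746.
h·[f(m₁) + f(m₂) + f(m₃) + f(m₄) + f(m₅)] = 0.2·(337.85) = 67.57.

67.57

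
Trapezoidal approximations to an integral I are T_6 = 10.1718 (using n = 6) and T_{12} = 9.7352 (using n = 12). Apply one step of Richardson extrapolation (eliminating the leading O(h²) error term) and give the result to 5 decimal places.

9.58967

R = (4·T_{12} − T_6) / 3 = (4·9.7352 − 10.1718)/3 = (28.7690)/3 = 9.58967.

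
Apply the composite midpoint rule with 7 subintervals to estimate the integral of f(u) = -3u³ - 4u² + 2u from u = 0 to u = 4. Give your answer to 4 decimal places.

h = (4 − 0)/7 = 0.571429.
Midpoints m₁,…,m₇ = 0.285714, 0.857143, 1.428571, 2, 2.571429, 3.142857, 3.714286.
f(m₁)=0.174927, f(m₂)=-3.113703, f(m₃)=-14.052478, f(m₄)=-36, f(m₅)=-72.314869, f(m₆)=-126.355685, f(m₇)=-201.481050.
h·[f(m₁) + f(m₂) + f(m₃) + f(m₄) + f(m₅) + f(m₆) + f(m₇)] = 0.571429·(-453.142857) = -258.9388.

-258.9388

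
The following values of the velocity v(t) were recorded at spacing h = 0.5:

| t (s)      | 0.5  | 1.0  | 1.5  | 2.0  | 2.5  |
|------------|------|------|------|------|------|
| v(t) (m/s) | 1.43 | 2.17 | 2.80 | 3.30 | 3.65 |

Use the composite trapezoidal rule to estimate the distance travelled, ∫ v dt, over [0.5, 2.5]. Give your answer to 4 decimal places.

h = 0.5, n = 4.
(h/2)·[y₀ + 2y₁ + 2y₂ + 2y₃ + y₄] = 0.25·(21.62) = 5.4050.

5.4050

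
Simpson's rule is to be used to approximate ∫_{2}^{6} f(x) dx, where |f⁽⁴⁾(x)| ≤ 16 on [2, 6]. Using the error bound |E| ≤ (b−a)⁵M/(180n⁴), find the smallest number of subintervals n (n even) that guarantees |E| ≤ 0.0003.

24

Need 16384/(180n⁴) ≤ 0.0003.
n⁴ ≥ 16384/(180·0.0003) = 303407 ⇒ n ≥ 23.4696, so the smallest even n is 24. (n must be even for Simpson's rule.)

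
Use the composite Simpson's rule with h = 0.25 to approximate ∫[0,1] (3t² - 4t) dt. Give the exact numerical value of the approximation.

h = (1 − 0)/4 = 0.25.
Nodes t₀,…,t₄ = 0, 0.25, 0.5, 0.75, 1.
f(t) = 3t² - 4t: f₀=0, f₁=-0.8125, f₂=-1.25, f₃=-1.3125, f₄=-1.
(h/3)·[f₀ + 4f₁ + 2f₂ + 4f₃ + f₄] = 0.083333·(-12) = -1.

-1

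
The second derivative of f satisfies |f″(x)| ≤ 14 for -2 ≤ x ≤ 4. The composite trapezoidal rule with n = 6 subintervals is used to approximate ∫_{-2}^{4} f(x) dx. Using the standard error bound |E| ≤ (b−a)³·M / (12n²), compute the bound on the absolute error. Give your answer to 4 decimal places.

7.0000

|E| ≤ (6)³·14 / (12·6²) = 3024/432 = 7.0000.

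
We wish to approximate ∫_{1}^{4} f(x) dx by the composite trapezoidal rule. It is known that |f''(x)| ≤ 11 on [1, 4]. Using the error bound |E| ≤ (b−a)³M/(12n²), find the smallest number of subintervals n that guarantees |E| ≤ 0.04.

25

Need 297/(12n²) ≤ 0.04.
n² ≥ 297/(12·0.04) = 618.75 ⇒ n ≥ 24.8747, so the smallest n is 25.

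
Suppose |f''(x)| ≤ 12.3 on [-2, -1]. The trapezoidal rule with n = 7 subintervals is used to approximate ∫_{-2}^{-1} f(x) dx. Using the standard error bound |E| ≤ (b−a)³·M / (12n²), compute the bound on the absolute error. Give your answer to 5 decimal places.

0.02092

|E| ≤ (1)³·12.3 / (12·7²) = 12.3/588 = 0.02092.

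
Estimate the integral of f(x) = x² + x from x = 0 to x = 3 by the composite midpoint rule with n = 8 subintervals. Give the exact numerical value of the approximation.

13.46484375

h = (3 − 0)/8 = 0.375.
Midpoints m₁,…,m₈ = 0.1875, 0.5625, 0.9375, 1.3125, 1.6875, 2.0625, 2.4375, 2.8125.
f(m₁)=0.22265625, f(m₂)=0.87890625, f(m₃)=1.81640625, f(m₄)=3.03515625, f(m₅)=4.53515625, f(m₆)=6.31640625, f(m₇)=8.37890625, f(m₈)=10.72265625.
h·[f(m₁) + f(m₂) + f(m₃) + f(m₄) + f(m₅) + f(m₆) + f(m₇) + f(m₈)] = 0.375·(35.90625) = 13.46484375.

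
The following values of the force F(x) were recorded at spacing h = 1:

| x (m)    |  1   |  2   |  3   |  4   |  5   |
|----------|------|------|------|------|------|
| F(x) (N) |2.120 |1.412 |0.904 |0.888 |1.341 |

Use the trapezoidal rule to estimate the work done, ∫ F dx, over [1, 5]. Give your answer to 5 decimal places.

h = 1, n = 4.
(h/2)·[y₀ + 2y₁ + 2y₂ + 2y₃ + y₄] = 0.5·(9.869) = 4.93450.

4.93450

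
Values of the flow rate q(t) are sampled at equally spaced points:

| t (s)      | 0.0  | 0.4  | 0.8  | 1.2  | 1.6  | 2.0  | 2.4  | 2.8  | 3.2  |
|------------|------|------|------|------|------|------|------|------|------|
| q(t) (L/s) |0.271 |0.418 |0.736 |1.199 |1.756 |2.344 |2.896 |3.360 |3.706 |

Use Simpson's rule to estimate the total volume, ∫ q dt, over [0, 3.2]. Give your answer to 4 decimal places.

5.8716

h = 0.4, n = 8.
(h/3)·[y₀ + 4y₁ + 2y₂ + 4y₃ + 2y₄ + 4y₅ + 2y₆ + 4y₇ + y₈] = 0.133333·(44.037) = 5.8716.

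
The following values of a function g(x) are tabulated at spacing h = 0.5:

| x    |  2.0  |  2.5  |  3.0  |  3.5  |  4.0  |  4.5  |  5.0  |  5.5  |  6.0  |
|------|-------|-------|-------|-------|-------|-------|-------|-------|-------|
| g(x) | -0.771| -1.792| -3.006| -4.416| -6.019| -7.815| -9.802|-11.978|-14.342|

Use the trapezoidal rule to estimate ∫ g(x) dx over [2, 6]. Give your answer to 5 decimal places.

h = 0.5, n = 8.
(h/2)·[y₀ + 2y₁ + 2y₂ + 2y₃ + 2y₄ + 2y₅ + 2y₆ + 2y₇ + y₈] = 0.25·(-104.769) = -26.19225.

-26.19225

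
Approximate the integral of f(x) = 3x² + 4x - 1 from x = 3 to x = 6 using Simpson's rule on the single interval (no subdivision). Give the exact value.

240

S = (b−a)/6 · [f(3) + 4f(4.5) + f(6)] = 0.5·[38 + 4·77.75 + 131] = 240.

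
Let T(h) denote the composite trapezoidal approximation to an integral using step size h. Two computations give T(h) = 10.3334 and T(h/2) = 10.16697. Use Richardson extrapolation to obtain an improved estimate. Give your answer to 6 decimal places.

R = (4·T(h/2) − T(h)) / 3 = (4·10.16697 − 10.3334)/3 = (30.33448)/3 = 10.111493.

10.111493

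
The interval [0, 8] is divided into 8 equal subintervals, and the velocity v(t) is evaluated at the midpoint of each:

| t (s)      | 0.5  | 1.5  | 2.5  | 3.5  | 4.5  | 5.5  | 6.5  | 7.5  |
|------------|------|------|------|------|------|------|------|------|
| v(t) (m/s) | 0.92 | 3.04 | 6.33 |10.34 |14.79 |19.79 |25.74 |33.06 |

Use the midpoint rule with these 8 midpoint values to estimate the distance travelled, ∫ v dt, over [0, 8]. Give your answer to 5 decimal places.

114.01000

h = 1, n = 8.
h·[y(m₁) + y(m₂) + y(m₃) + y(m₄) + y(m₅) + y(m₆) + y(m₇) + y(m₈)] = 1·(114.01) = 114.01000.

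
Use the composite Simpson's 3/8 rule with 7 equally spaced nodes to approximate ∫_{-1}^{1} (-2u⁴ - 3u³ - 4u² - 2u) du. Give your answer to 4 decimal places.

h = (1 − (-1))/6 = 0.333333.
Nodes u₀,…,u₆ = -1, -0.666667, -0.333333, 0, 0.333333, 0.666667, 1.
f(u) = -2u⁴ - 3u³ - 4u² - 2u: f₀=-1, f₁=0.049383, f₂=0.308642, f₃=0, f₄=-1.246914, f₅=-4.395062, f₆=-11.
(3h/8)·[f₀ + 3f₁ + 3f₂ + 2f₃ + 3f₄ + 3f₅ + f₆] = 0.125·(-27.851852) = -3.4815.

-3.4815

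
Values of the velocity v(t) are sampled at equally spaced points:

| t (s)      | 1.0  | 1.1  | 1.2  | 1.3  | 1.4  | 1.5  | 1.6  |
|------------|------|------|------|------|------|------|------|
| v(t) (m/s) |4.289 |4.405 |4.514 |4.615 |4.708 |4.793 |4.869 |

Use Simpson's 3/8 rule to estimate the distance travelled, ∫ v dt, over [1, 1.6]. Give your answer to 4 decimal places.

h = 0.1, n = 6.
(3h/8)·[y₀ + 3y₁ + 3y₂ + 2y₃ + 3y₄ + 3y₅ + y₆] = 0.0375·(73.648) = 2.7618.

2.7618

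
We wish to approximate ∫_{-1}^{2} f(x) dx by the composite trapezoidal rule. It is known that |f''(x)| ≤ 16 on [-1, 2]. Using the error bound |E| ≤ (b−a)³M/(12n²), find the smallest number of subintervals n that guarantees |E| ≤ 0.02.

43

Need 432/(12n²) ≤ 0.02.
n² ≥ 432/(12·0.02) = 1800 ⇒ n ≥ 42.4264, so the smallest n is 43.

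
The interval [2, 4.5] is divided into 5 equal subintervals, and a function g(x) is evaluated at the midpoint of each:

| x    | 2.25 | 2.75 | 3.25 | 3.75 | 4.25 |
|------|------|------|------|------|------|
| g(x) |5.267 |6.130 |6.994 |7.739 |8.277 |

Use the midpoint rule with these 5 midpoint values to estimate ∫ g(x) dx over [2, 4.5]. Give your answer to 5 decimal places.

h = 0.5, n = 5.
h·[y(m₁) + y(m₂) + y(m₃) + y(m₄) + y(m₅)] = 0.5·(34.407) = 17.20350.

17.20350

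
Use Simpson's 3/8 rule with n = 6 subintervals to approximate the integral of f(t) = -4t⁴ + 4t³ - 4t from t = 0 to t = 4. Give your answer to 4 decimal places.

-596.1481

h = (4 − 0)/6 = 0.666667.
Nodes t₀,…,t₆ = 0, 0.666667, 1.333333, 2, 2.666667, 3.333333, 4.
f(t) = -4t⁴ + 4t³ - 4t: f₀=0, f₁=-2.271605, f₂=-8.493827, f₃=-40, f₄=-137.086420, f₅=-359.012346, f₆=-784.
(3h/8)·[f₀ + 3f₁ + 3f₂ + 2f₃ + 3f₄ + 3f₅ + f₆] = 0.25·(-2384.592593) = -596.1481.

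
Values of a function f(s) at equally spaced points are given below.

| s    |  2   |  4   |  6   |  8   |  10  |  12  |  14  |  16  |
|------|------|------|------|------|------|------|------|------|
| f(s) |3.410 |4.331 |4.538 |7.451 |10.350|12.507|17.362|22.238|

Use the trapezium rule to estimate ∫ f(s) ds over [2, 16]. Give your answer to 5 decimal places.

h = 2, n = 7.
(h/2)·[y₀ + 2y₁ + 2y₂ + 2y₃ + 2y₄ + 2y₅ + 2y₆ + y₇] = 1·(138.726) = 138.72600.

138.72600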